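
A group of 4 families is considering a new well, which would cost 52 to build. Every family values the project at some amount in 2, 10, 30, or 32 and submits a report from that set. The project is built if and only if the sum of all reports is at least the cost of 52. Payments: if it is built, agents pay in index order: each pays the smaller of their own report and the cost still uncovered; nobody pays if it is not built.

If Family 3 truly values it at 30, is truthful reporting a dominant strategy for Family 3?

Consider the case where Family 1 reports 2, Family 2 reports 10 and Family 4 reports 30.
Truthful report 30: project built, pays 30, utility 30 - 30 = 0.
Report 10 instead: project built, pays 10, utility 30 - 10 = 20.
Since 20 > 0, reporting 10 is strictly better here, so truthful reporting is not dominant.

No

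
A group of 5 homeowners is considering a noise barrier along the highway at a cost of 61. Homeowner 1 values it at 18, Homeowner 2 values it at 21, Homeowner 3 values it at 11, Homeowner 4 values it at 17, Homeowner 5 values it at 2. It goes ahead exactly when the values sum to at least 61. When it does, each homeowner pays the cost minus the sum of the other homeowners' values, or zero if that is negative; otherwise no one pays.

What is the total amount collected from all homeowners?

Total value 69 ≥ cost 61, so it is built.
Homeowner 1: others sum to 51; max(0, 61 - 51) = 10.
Homeowner 2: others sum to 48; max(0, 61 - 48) = 13.
Homeowner 3: others sum to 58; max(0, 61 - 58) = 3.
Homeowner 4: others sum to 52; max(0, 61 - 52) = 9.
Homeowner 5: others sum to 67; max(0, 61 - 67) = 0.
Total collected = 10 + 13 + 3 + 9 + 0 = 35.

35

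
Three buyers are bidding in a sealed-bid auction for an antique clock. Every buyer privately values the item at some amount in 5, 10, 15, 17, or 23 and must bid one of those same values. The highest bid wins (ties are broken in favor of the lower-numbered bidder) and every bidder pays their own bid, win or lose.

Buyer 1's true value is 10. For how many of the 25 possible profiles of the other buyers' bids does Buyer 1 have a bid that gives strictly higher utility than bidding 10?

22

Others bid (5, 5): truth gives 0; bid 5 gives 5 > 0. Violating.
Others bid (5, 15): truth gives -10; bid 5 gives -5 > -10. Violating.
Others bid (5, 17): truth gives -10; bid 5 gives -5 > -10. Violating.
Others bid (5, 23): truth gives -10; bid 5 gives -5 > -10. Violating.
Others bid (5, 10): truth gives 0; no alternative beats it.
Others bid (10, 5): truth gives 0; no alternative beats it.
(Checking all 25 profiles: 22 have a profitable deviation, 3 do not.)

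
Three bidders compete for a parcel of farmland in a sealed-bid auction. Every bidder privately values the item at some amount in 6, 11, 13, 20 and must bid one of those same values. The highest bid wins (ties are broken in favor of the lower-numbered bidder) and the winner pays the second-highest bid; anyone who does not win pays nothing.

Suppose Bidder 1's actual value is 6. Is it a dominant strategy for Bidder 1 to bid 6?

Check each profile of the others' bids and compare truth against every alternative bid.
Others bid (6, 11): truth gives 0, best alternative gives -5.
Others bid (11, 6): truth gives 0, best alternative gives -5.
Others bid (11, 11): truth gives 0, best alternative gives -5.
Others bid (6, 6): truth gives 0, best alternative gives 0.
Others bid (6, 13): truth gives 0, best alternative gives 0.
Others bid (6, 20): truth gives 0, best alternative gives 0.
(Remaining 10 profiles checked similarly; truth is weakly best in each.)
In every case the truthful bid is at least as good as any alternative, so it is a dominant strategy.

Yes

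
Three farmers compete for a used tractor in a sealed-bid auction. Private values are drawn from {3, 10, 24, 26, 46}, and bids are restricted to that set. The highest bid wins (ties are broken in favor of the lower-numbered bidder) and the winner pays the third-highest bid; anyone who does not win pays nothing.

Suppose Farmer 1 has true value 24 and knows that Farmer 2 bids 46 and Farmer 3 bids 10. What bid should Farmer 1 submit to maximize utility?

46

Bid 3: loses, pays 0, utility 0.
Bid 10: loses, pays 0, utility 0.
Bid 24: loses, pays 0, utility 0.
Bid 26: loses, pays 0, utility 0.
Bid 46: wins, pays 10, utility 24 - 10 = 14.
The best choice is 46 with utility 14.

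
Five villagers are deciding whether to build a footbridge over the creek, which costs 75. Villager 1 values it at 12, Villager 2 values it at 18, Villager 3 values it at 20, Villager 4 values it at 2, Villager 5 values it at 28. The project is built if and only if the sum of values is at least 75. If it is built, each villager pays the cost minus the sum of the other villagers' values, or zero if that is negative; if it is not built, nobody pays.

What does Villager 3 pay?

Total value 80 ≥ cost 75, so the project is built.
The other villagers' values sum to 60.
Cost minus that sum is 75 - 60 = 15.

15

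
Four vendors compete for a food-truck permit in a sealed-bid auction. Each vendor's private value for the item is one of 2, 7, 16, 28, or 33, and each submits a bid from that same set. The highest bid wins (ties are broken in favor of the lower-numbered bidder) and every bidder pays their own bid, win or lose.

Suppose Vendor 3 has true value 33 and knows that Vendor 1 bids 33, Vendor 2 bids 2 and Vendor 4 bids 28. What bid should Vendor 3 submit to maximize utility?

2

Bid 2: loses but pays 2, utility -2.
Bid 7: loses but pays 7, utility -7.
Bid 16: loses but pays 16, utility -16.
Bid 28: loses but pays 28, utility -28.
Bid 33: loses but pays 33, utility -33.
The best choice is 2 with utility -2.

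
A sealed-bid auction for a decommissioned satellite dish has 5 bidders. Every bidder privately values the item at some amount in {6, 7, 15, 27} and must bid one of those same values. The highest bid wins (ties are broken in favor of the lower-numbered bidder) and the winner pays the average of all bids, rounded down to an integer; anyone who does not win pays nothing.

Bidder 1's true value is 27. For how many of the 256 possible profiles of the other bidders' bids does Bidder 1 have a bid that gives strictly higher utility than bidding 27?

81

Others bid (6, 6, 6, 6): truth gives 17; bid 6 gives 21 > 17. Violating.
Others bid (6, 6, 6, 7): truth gives 17; bid 7 gives 21 > 17. Violating.
Others bid (6, 6, 6, 15): truth gives 15; bid 15 gives 18 > 15. Violating.
Others bid (6, 6, 7, 6): truth gives 17; bid 7 gives 21 > 17. Violating.
Others bid (6, 6, 6, 27): truth gives 13; no alternative beats it.
Others bid (6, 6, 7, 27): truth gives 13; no alternative beats it.
(Checking all 256 profiles: 81 have a profitable deviation, 175 do not.)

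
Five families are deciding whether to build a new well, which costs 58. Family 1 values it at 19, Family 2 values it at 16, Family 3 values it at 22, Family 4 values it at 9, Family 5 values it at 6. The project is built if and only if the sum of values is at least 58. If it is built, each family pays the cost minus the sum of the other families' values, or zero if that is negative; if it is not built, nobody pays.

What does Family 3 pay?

8

Total value 72 ≥ cost 58, so the project is built.
The other families' values sum to 50.
Cost minus that sum is 58 - 50 = 8.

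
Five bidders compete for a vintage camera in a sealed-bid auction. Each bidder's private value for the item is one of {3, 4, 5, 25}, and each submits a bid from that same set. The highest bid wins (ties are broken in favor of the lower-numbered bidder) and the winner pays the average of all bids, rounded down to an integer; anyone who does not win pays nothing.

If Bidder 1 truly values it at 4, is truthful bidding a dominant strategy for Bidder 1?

No

Consider the case where Bidder 2 bids 3, Bidder 3 bids 3, Bidder 4 bids 3 and Bidder 5 bids 5.
Truthful bid 4: loses, pays 0, utility 0.
Bid 5 instead: wins, pays 3, utility 4 - 3 = 1.
Since 1 > 0, bidding 5 is strictly better here, so truthful bidding is not dominant.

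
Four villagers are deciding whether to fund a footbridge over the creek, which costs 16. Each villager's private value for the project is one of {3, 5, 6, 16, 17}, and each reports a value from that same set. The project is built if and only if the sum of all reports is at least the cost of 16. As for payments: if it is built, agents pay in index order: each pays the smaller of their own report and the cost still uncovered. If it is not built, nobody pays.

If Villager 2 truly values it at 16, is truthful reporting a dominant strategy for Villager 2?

No

Consider the case where Villager 1 reports 3, Villager 3 reports 3 and Villager 4 reports 5.
Truthful report 16: project built, pays 13, utility 16 - 13 = 3.
Report 5 instead: project built, pays 5, utility 16 - 5 = 11.
Since 11 > 3, reporting 5 is strictly better here, so truthful reporting is not dominant.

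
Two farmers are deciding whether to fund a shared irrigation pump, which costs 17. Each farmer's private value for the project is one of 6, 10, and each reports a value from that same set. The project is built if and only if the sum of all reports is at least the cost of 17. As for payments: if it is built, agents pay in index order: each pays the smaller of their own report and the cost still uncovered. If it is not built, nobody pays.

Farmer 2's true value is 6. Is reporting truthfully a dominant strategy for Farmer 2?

Yes

Check each profile of the others' reports and compare truth against every alternative report.
Others report (10): truth gives 0, best alternative gives -1.
Others report (6): truth gives 0, best alternative gives 0.
In every case the truthful report is at least as good as any alternative, so it is a dominant strategy.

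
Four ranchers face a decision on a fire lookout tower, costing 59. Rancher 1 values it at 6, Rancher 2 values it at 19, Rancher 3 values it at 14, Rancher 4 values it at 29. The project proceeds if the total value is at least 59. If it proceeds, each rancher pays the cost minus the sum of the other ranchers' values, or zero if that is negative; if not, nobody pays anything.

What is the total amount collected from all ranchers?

Total value 68 ≥ cost 59, so it is built.
Rancher 1: others sum to 62; max(0, 59 - 62) = 0.
Rancher 2: others sum to 49; max(0, 59 - 49) = 10.
Rancher 3: others sum to 54; max(0, 59 - 54) = 5.
Rancher 4: others sum to 39; max(0, 59 - 39) = 20.
Total collected = 0 + 10 + 5 + 20 = 35.

35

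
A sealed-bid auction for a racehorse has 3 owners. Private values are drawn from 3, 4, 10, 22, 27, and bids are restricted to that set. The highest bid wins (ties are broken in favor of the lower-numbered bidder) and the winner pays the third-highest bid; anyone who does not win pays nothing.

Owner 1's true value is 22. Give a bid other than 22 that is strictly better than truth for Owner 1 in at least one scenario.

27

Suppose Owner 2 bids 3 and Owner 3 bids 27.
Bid 22: loses, pays 0, utility 0.
Bid 27: wins, pays 3, utility 22 - 3 = 19.
So bidding 27 beats truth here (19 > 0).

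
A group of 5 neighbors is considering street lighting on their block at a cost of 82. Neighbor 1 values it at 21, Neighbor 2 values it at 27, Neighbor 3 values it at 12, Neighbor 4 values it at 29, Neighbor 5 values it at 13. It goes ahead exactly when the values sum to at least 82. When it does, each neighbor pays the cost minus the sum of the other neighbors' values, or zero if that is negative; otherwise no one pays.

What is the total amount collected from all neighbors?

Total value 102 ≥ cost 82, so it is built.
Neighbor 1: others sum to 81; max(0, 82 - 81) = 1.
Neighbor 2: others sum to 75; max(0, 82 - 75) = 7.
Neighbor 3: others sum to 90; max(0, 82 - 90) = 0.
Neighbor 4: others sum to 73; max(0, 82 - 73) = 9.
Neighbor 5: others sum to 89; max(0, 82 - 89) = 0.
Total collected = 1 + 7 + 0 + 9 + 0 = 17.

17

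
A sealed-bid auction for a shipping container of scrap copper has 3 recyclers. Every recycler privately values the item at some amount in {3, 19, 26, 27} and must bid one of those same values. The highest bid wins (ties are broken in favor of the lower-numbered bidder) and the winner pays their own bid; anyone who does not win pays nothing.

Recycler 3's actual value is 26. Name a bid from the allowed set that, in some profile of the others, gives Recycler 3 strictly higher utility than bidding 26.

19

Suppose Recycler 1 bids 3 and Recycler 2 bids 3.
Bid 26: wins, pays 26, utility 26 - 26 = 0.
Bid 19: wins, pays 19, utility 26 - 19 = 7.
So bidding 19 beats truth here (7 > 0).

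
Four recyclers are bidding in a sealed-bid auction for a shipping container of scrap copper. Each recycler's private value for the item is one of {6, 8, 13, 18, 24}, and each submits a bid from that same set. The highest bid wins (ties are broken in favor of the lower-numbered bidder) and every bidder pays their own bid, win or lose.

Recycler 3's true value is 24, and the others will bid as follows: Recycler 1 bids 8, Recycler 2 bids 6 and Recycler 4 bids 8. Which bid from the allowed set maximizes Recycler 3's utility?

13

Bid 6: loses but pays 6, utility -6.
Bid 8: loses but pays 8, utility -8.
Bid 13: wins, pays 13, utility 24 - 13 = 11.
Bid 18: wins, pays 18, utility 24 - 18 = 6.
Bid 24: wins, pays 24, utility 24 - 24 = 0.
The best choice is 13 with utility 11.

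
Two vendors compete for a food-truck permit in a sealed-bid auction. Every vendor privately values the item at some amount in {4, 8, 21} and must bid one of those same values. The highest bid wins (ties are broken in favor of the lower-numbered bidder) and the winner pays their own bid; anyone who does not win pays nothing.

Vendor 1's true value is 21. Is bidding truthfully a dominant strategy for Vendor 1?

No

Consider the case where Vendor 2 bids 4.
Truthful bid 21: wins, pays 21, utility 21 - 21 = 0.
Bid 4 instead: wins, pays 4, utility 21 - 4 = 17.
Since 17 > 0, bidding 4 is strictly better here, so truthful bidding is not dominant.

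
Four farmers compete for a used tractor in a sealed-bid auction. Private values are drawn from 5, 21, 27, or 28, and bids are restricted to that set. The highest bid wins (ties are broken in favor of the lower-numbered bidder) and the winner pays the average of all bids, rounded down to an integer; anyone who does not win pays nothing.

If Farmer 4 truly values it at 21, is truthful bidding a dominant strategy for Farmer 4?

No

Consider the case where Farmer 1 bids 5, Farmer 2 bids 5 and Farmer 3 bids 21.
Truthful bid 21: loses, pays 0, utility 0.
Bid 27 instead: wins, pays 14, utility 21 - 14 = 7.
Since 7 > 0, bidding 27 is strictly better here, so truthful bidding is not dominant.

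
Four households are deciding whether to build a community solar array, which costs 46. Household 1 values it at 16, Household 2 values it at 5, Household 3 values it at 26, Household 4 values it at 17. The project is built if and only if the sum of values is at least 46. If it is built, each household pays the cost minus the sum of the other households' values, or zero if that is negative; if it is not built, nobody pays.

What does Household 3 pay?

Total value 64 ≥ cost 46, so the project is built.
The other households' values sum to 38.
Cost minus that sum is 46 - 38 = 8.

8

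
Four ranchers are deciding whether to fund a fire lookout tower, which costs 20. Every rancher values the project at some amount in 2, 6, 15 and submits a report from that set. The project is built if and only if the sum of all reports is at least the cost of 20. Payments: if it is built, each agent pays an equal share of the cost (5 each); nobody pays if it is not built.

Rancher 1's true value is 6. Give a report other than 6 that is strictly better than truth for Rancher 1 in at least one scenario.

Suppose Rancher 2 reports 2, Rancher 3 reports 2 and Rancher 4 reports 2.
Report 6: project not built, utility 0.
Report 15: project built, pays 5, utility 6 - 5 = 1.
So reporting 15 beats truth here (1 > 0).

15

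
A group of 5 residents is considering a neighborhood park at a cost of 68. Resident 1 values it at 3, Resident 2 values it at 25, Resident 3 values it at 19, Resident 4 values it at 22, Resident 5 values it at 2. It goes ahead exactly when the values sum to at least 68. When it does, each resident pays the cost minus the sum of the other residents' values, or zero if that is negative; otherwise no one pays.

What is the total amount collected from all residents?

57

Total value 71 ≥ cost 68, so it is built.
Resident 1: others sum to 68; max(0, 68 - 68) = 0.
Resident 2: others sum to 46; max(0, 68 - 46) = 22.
Resident 3: others sum to 52; max(0, 68 - 52) = 16.
Resident 4: others sum to 49; max(0, 68 - 49) = 19.
Resident 5: others sum to 69; max(0, 68 - 69) = 0.
Total collected = 0 + 22 + 16 + 19 + 0 = 57.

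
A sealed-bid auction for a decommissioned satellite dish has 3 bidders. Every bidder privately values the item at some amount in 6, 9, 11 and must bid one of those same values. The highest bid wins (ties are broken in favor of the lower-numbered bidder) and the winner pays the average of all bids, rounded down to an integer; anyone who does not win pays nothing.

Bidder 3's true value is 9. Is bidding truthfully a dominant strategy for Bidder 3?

Consider the case where Bidder 1 bids 6 and Bidder 2 bids 9.
Truthful bid 9: loses, pays 0, utility 0.
Bid 11 instead: wins, pays 8, utility 9 - 8 = 1.
Since 1 > 0, bidding 11 is strictly better here, so truthful bidding is not dominant.

No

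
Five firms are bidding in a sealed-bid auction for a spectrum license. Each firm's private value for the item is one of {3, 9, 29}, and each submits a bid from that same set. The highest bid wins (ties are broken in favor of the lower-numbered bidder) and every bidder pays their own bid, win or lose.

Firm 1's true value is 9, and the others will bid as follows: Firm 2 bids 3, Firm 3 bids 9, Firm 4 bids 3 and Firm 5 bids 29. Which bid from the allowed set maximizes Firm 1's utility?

Bid 3: loses but pays 3, utility -3.
Bid 9: loses but pays 9, utility -9.
Bid 29: wins, pays 29, utility 9 - 29 = -20.
The best choice is 3 with utility -3.

3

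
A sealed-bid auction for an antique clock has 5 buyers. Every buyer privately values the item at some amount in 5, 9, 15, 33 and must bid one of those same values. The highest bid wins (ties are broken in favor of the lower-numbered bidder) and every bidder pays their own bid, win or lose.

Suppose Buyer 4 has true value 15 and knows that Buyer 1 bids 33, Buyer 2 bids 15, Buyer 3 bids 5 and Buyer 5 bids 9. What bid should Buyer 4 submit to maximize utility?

Bid 5: loses but pays 5, utility -5.
Bid 9: loses but pays 9, utility -9.
Bid 15: loses but pays 15, utility -15.
Bid 33: loses but pays 33, utility -33.
The best choice is 5 with utility -5.

5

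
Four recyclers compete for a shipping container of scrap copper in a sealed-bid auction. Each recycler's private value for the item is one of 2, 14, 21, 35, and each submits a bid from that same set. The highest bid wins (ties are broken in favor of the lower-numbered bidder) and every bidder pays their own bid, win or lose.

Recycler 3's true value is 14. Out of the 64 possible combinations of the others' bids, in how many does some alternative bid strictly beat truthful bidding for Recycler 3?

62

Others bid (2, 2, 21): truth gives -14; bid 2 gives -2 > -14. Violating.
Others bid (2, 2, 35): truth gives -14; bid 2 gives -2 > -14. Violating.
Others bid (2, 14, 2): truth gives -14; bid 2 gives -2 > -14. Violating.
Others bid (2, 14, 14): truth gives -14; bid 2 gives -2 > -14. Violating.
Others bid (2, 2, 2): truth gives 0; no alternative beats it.
Others bid (2, 2, 14): truth gives 0; no alternative beats it.
(Checking all 64 profiles: 62 have a profitable deviation, 2 do not.)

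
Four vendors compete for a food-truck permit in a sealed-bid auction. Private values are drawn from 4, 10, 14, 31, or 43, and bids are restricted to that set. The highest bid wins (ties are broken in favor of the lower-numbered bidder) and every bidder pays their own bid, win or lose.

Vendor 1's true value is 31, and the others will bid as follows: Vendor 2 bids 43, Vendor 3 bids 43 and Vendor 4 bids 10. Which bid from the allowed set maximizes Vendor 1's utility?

Bid 4: loses but pays 4, utility -4.
Bid 10: loses but pays 10, utility -10.
Bid 14: loses but pays 14, utility -14.
Bid 31: loses but pays 31, utility -31.
Bid 43: wins, pays 43, utility 31 - 43 = -12.
The best choice is 4 with utility -4.

4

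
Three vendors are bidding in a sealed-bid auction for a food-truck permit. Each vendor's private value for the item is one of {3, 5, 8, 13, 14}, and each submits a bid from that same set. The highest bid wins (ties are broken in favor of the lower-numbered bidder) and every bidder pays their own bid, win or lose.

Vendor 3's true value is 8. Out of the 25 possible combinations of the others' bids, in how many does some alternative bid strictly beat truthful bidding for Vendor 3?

Others bid (3, 3): truth gives 0; bid 5 gives 3 > 0. Violating.
Others bid (3, 8): truth gives -8; bid 3 gives -3 > -8. Violating.
Others bid (3, 13): truth gives -8; bid 3 gives -3 > -8. Violating.
Others bid (3, 14): truth gives -8; bid 3 gives -3 > -8. Violating.
Others bid (3, 5): truth gives 0; no alternative beats it.
Others bid (5, 3): truth gives 0; no alternative beats it.
(Checking all 25 profiles: 22 have a profitable deviation, 3 do not.)

22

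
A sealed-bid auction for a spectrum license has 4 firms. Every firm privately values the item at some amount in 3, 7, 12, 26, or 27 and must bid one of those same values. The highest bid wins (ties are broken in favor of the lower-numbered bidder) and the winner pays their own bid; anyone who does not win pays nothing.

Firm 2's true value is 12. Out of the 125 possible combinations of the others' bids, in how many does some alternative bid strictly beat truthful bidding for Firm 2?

Others bid (3, 3, 3): truth gives 0; bid 7 gives 5 > 0. Violating.
Others bid (3, 3, 7): truth gives 0; bid 7 gives 5 > 0. Violating.
Others bid (3, 7, 3): truth gives 0; bid 7 gives 5 > 0. Violating.
Others bid (3, 7, 7): truth gives 0; bid 7 gives 5 > 0. Violating.
Others bid (3, 3, 12): truth gives 0; no alternative beats it.
Others bid (3, 3, 26): truth gives 0; no alternative beats it.
(Checking all 125 profiles: 4 have a profitable deviation, 121 do not.)

4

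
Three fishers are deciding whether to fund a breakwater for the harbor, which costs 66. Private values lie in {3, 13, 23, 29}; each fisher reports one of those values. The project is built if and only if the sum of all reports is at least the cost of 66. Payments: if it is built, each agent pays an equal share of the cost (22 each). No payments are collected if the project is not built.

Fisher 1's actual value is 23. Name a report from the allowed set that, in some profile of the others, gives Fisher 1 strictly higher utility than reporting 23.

29

Suppose Fisher 2 reports 13 and Fisher 3 reports 29.
Report 23: project not built, utility 0.
Report 29: project built, pays 22, utility 23 - 22 = 1.
So reporting 29 beats truth here (1 > 0).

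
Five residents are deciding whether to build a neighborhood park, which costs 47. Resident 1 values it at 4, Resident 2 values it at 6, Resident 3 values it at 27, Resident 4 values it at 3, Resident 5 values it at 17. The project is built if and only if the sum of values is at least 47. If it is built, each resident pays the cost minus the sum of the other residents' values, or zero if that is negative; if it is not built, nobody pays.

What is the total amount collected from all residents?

Total value 57 ≥ cost 47, so it is built.
Resident 1: others sum to 53; max(0, 47 - 53) = 0.
Resident 2: others sum to 51; max(0, 47 - 51) = 0.
Resident 3: others sum to 30; max(0, 47 - 30) = 17.
Resident 4: others sum to 54; max(0, 47 - 54) = 0.
Resident 5: others sum to 40; max(0, 47 - 40) = 7.
Total collected = 0 + 0 + 17 + 0 + 7 = 24.

24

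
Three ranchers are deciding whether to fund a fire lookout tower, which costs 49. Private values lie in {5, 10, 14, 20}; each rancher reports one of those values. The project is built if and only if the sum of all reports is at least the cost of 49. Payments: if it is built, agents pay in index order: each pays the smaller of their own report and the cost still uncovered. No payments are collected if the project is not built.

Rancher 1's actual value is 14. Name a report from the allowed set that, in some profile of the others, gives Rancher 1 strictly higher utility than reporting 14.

Suppose Rancher 2 reports 20 and Rancher 3 reports 20.
Report 14: project built, pays 14, utility 14 - 14 = 0.
Report 10: project built, pays 10, utility 14 - 10 = 4.
So reporting 10 beats truth here (4 > 0).

10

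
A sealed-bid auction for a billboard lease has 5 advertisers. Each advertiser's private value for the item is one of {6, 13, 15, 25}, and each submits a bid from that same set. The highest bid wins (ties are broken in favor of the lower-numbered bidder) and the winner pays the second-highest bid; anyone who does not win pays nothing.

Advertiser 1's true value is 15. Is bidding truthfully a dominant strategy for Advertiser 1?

Check each profile of the others' bids and compare truth against every alternative bid.
Others bid (6, 6, 6, 6): truth gives 9, best alternative gives 9.
Others bid (6, 6, 6, 13): truth gives 2, best alternative gives 2.
Others bid (6, 6, 13, 6): truth gives 2, best alternative gives 2.
Others bid (6, 6, 13, 13): truth gives 2, best alternative gives 2.
Others bid (6, 13, 6, 6): truth gives 2, best alternative gives 2.
Others bid (6, 13, 6, 13): truth gives 2, best alternative gives 2.
(Remaining 250 profiles checked similarly; truth is weakly best in each.)
In every case the truthful bid is at least as good as any alternative, so it is a dominant strategy.

Yes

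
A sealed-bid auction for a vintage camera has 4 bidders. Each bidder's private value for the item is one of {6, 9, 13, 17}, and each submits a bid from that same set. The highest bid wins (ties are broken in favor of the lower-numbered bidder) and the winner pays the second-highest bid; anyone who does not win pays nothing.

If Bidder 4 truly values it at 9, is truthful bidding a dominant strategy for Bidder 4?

Yes

Check each profile of the others' bids and compare truth against every alternative bid.
Others bid (6, 6, 6): truth gives 3, best alternative gives 3.
Others bid (6, 6, 9): truth gives 0, best alternative gives 0.
Others bid (6, 6, 13): truth gives 0, best alternative gives 0.
Others bid (6, 6, 17): truth gives 0, best alternative gives 0.
Others bid (6, 9, 6): truth gives 0, best alternative gives 0.
Others bid (6, 9, 9): truth gives 0, best alternative gives 0.
(Remaining 58 profiles checked similarly; truth is weakly best in each.)
In every case the truthful bid is at least as good as any alternative, so it is a dominant strategy.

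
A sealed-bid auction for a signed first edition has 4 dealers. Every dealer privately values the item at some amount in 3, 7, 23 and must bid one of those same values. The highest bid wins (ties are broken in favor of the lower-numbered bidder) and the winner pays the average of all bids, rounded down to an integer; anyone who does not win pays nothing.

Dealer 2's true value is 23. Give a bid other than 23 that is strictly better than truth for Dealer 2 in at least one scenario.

7

Suppose Dealer 1 bids 3, Dealer 3 bids 3 and Dealer 4 bids 3.
Bid 23: wins, pays 8, utility 23 - 8 = 15.
Bid 7: wins, pays 4, utility 23 - 4 = 19.
So bidding 7 beats truth here (19 > 15).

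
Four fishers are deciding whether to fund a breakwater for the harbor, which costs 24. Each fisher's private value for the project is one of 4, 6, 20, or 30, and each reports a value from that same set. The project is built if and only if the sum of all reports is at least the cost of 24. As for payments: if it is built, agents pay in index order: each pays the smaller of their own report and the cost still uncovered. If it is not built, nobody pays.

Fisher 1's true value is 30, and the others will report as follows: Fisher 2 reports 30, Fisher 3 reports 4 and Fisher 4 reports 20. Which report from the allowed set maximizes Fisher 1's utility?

Report 4: project built, pays 4, utility 30 - 4 = 26.
Report 6: project built, pays 6, utility 30 - 6 = 24.
Report 20: project built, pays 20, utility 30 - 20 = 10.
Report 30: project built, pays 24, utility 30 - 24 = 6.
The best choice is 4 with utility 26.

4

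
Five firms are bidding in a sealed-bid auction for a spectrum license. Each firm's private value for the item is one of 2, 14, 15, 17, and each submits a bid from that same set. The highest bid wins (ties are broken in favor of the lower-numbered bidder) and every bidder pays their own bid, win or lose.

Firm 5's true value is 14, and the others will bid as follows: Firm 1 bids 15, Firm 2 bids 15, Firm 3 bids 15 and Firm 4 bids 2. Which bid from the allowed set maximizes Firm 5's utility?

Bid 2: loses but pays 2, utility -2.
Bid 14: loses but pays 14, utility -14.
Bid 15: loses but pays 15, utility -15.
Bid 17: wins, pays 17, utility 14 - 17 = -3.
The best choice is 2 with utility -2.

2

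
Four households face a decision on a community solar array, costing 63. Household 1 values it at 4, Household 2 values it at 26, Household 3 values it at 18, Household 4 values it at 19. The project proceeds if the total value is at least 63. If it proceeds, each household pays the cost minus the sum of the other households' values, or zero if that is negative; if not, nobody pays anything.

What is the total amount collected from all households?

51

Total value 67 ≥ cost 63, so it is built.
Household 1: others sum to 63; max(0, 63 - 63) = 0.
Household 2: others sum to 41; max(0, 63 - 41) = 22.
Household 3: others sum to 49; max(0, 63 - 49) = 14.
Household 4: others sum to 48; max(0, 63 - 48) = 15.
Total collected = 0 + 22 + 14 + 15 = 51.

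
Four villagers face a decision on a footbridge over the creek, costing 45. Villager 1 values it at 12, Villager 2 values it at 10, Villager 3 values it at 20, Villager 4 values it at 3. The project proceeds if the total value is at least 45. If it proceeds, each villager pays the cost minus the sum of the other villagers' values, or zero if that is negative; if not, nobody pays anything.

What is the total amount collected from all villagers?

Total value 45 ≥ cost 45, so it is built.
Villager 1: others sum to 33; max(0, 45 - 33) = 12.
Villager 2: others sum to 35; max(0, 45 - 35) = 10.
Villager 3: others sum to 25; max(0, 45 - 25) = 20.
Villager 4: others sum to 42; max(0, 45 - 42) = 3.
Total collected = 12 + 10 + 20 + 3 = 45.

45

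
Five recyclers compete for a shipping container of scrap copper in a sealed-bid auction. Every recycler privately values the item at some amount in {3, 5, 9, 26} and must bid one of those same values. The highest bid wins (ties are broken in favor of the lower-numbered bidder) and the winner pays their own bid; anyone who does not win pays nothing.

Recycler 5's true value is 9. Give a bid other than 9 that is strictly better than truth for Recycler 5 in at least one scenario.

Suppose Recycler 1 bids 3, Recycler 2 bids 3, Recycler 3 bids 3 and Recycler 4 bids 3.
Bid 9: wins, pays 9, utility 9 - 9 = 0.
Bid 5: wins, pays 5, utility 9 - 5 = 4.
So bidding 5 beats truth here (4 > 0).

5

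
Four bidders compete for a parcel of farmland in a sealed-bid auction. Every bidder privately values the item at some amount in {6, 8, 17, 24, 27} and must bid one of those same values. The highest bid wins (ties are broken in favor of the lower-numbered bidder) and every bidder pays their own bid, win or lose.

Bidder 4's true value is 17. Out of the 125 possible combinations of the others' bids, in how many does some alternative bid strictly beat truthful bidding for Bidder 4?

118

Others bid (6, 6, 6): truth gives 0; bid 8 gives 9 > 0. Violating.
Others bid (6, 6, 17): truth gives -17; bid 6 gives -6 > -17. Violating.
Others bid (6, 6, 24): truth gives -17; bid 6 gives -6 > -17. Violating.
Others bid (6, 6, 27): truth gives -17; bid 6 gives -6 > -17. Violating.
Others bid (6, 6, 8): truth gives 0; no alternative beats it.
Others bid (6, 8, 6): truth gives 0; no alternative beats it.
(Checking all 125 profiles: 118 have a profitable deviation, 7 do not.)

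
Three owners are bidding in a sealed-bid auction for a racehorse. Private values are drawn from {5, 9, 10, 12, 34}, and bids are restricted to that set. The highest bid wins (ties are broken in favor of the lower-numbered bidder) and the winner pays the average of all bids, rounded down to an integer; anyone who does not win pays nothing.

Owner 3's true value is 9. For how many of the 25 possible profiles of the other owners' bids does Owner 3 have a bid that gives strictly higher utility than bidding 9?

Others bid (5, 9): truth gives 0; bid 10 gives 1 > 0. Violating.
Others bid (9, 5): truth gives 0; bid 10 gives 1 > 0. Violating.
Others bid (5, 5): truth gives 3; no alternative beats it.
Others bid (5, 10): truth gives 0; no alternative beats it.
(Checking all 25 profiles: 2 have a profitable deviation, 23 do not.)

2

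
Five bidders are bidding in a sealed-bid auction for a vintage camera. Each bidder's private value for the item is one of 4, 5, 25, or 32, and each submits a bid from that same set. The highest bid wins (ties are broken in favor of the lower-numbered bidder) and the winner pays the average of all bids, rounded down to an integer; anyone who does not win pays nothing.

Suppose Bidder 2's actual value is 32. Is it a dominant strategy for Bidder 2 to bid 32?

No

Consider the case where Bidder 1 bids 4, Bidder 3 bids 4, Bidder 4 bids 4 and Bidder 5 bids 4.
Truthful bid 32: wins, pays 9, utility 32 - 9 = 23.
Bid 5 instead: wins, pays 4, utility 32 - 4 = 28.
Since 28 > 23, bidding 5 is strictly better here, so truthful bidding is not dominant.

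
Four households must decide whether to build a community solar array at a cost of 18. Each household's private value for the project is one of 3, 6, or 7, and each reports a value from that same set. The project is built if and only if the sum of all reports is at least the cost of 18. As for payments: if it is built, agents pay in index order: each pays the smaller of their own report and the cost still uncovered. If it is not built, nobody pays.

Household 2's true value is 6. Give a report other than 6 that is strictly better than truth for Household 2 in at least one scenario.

Suppose Household 1 reports 3, Household 3 reports 6 and Household 4 reports 6.
Report 6: project built, pays 6, utility 6 - 6 = 0.
Report 3: project built, pays 3, utility 6 - 3 = 3.
So reporting 3 beats truth here (3 > 0).

3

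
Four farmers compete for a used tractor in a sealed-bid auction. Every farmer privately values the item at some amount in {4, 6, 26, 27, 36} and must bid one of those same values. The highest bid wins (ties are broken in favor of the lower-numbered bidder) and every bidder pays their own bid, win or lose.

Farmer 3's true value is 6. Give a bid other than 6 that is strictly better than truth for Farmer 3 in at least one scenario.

4

Suppose Farmer 1 bids 4, Farmer 2 bids 4 and Farmer 4 bids 26.
Bid 6: loses but pays 6, utility -6.
Bid 4: loses but pays 4, utility -4.
So bidding 4 beats truth here (-4 > -6).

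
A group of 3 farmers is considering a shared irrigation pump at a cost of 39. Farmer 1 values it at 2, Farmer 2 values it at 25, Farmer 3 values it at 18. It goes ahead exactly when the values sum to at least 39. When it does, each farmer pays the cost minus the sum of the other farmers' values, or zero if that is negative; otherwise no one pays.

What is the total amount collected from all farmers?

Total value 45 ≥ cost 39, so it is built.
Farmer 1: others sum to 43; max(0, 39 - 43) = 0.
Farmer 2: others sum to 20; max(0, 39 - 20) = 19.
Farmer 3: others sum to 27; max(0, 39 - 27) = 12.
Total collected = 0 + 19 + 12 = 31.

31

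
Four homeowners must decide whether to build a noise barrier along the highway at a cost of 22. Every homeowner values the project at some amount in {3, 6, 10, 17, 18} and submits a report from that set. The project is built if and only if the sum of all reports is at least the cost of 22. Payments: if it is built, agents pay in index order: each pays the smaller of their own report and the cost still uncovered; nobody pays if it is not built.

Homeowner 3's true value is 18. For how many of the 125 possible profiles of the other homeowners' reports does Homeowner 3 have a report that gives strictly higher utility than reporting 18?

Others report (3, 3, 6): truth gives 2; report 10 gives 8 > 2. Violating.
Others report (3, 3, 10): truth gives 2; report 6 gives 12 > 2. Violating.
Others report (3, 3, 17): truth gives 2; report 3 gives 15 > 2. Violating.
Others report (3, 3, 18): truth gives 2; report 3 gives 15 > 2. Violating.
Others report (3, 3, 3): truth gives 2; no alternative beats it.
Others report (3, 17, 3): truth gives 16; no alternative beats it.
(Checking all 125 profiles: 38 have a profitable deviation, 87 do not.)

38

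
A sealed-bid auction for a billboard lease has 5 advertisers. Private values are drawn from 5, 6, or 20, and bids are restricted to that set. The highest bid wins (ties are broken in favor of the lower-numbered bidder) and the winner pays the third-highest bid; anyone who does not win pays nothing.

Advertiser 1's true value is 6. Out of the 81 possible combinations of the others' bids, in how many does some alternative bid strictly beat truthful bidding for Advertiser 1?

Others bid (5, 5, 5, 20): truth gives 0; bid 20 gives 1 > 0. Violating.
Others bid (5, 5, 20, 5): truth gives 0; bid 20 gives 1 > 0. Violating.
Others bid (5, 20, 5, 5): truth gives 0; bid 20 gives 1 > 0. Violating.
Others bid (20, 5, 5, 5): truth gives 0; bid 20 gives 1 > 0. Violating.
Others bid (5, 5, 5, 5): truth gives 1; no alternative beats it.
Others bid (5, 5, 5, 6): truth gives 1; no alternative beats it.
(Checking all 81 profiles: 4 have a profitable deviation, 77 do not.)

4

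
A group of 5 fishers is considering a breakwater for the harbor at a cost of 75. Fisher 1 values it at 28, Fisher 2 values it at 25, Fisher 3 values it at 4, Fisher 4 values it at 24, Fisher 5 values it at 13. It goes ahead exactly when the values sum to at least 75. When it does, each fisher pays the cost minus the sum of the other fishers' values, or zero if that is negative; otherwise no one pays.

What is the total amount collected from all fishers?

Total value 94 ≥ cost 75, so it is built.
Fisher 1: others sum to 66; max(0, 75 - 66) = 9.
Fisher 2: others sum to 69; max(0, 75 - 69) = 6.
Fisher 3: others sum to 90; max(0, 75 - 90) = 0.
Fisher 4: others sum to 70; max(0, 75 - 70) = 5.
Fisher 5: others sum to 81; max(0, 75 - 81) = 0.
Total collected = 9 + 6 + 0 + 5 + 0 = 20.

20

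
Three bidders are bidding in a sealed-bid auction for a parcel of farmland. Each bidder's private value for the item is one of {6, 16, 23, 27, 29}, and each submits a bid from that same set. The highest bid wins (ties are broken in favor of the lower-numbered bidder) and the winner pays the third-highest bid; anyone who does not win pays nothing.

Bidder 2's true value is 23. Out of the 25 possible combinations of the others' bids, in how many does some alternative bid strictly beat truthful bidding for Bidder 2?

8

Others bid (6, 27): truth gives 0; bid 27 gives 17 > 0. Violating.
Others bid (6, 29): truth gives 0; bid 29 gives 17 > 0. Violating.
Others bid (16, 27): truth gives 0; bid 27 gives 7 > 0. Violating.
Others bid (16, 29): truth gives 0; bid 29 gives 7 > 0. Violating.
Others bid (6, 6): truth gives 17; no alternative beats it.
Others bid (6, 16): truth gives 17; no alternative beats it.
(Checking all 25 profiles: 8 have a profitable deviation, 17 do not.)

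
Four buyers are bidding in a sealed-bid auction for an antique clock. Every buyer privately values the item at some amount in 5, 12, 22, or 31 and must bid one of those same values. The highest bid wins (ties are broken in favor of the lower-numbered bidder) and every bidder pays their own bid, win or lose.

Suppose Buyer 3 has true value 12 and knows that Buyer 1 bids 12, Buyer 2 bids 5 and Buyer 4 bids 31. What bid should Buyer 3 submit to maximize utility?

5

Bid 5: loses but pays 5, utility -5.
Bid 12: loses but pays 12, utility -12.
Bid 22: loses but pays 22, utility -22.
Bid 31: wins, pays 31, utility 12 - 31 = -19.
The best choice is 5 with utility -5.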